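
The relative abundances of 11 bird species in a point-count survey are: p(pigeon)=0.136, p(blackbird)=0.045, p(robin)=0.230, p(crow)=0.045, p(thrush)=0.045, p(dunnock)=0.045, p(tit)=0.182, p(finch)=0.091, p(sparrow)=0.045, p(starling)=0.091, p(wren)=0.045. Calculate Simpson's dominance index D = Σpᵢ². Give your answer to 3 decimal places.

0.133

D = 0.136² + 0.045² + 0.23² + 0.045² + 0.045² + 0.045² + 0.182² + 0.091² + 0.045² + 0.091² + 0.045² = 0.01850 + 0.00202 + 0.05290 + 0.00202 + 0.00202 + 0.00202 + 0.03312 + 0.00828 + 0.00202 + 0.00828 + 0.00202 = 0.13323 (working shown to 5 dp, full precision carried).
To 3 decimal places, D = 0.133.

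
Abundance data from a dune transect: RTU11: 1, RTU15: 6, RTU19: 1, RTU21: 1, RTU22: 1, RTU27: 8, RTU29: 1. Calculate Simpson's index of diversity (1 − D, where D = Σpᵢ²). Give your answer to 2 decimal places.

0.71

Total N = 1+6+1+1+1+8+1 = 19, so the proportions are 0.0526, 0.3158, 0.0526, 0.0526, 0.0526, 0.4211, 0.0526 (working shown to 4 dp, full precision carried).
D = 0.0526² + 0.3158² + 0.0526² + 0.0526² + 0.0526² + 0.4211² + 0.0526² = 0.0028 + 0.0997 + 0.0028 + 0.0028 + 0.0028 + 0.1773 + 0.0028 = 0.2909.
So 1 − D = 0.7091, i.e. 0.71 to 2 decimal places.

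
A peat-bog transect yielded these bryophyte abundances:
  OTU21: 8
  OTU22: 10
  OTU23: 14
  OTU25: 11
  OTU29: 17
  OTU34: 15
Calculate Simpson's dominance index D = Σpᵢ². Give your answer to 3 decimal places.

0.177

Total N = 8+10+14+11+17+15 = 75, so the proportions are 0.10667, 0.13333, 0.18667, 0.14667, 0.22667, 0.2 (working shown to 5 dp, full precision carried).
D = 0.10667² + 0.13333² + 0.18667² + 0.14667² + 0.22667² + 0.2² = 0.01138 + 0.01778 + 0.03484 + 0.02151 + 0.05138 + 0.04000 = 0.17689.
To 3 decimal places, D = 0.177.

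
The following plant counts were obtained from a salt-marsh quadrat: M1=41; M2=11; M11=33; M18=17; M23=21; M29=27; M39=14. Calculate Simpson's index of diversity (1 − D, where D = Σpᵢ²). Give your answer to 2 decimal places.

0.83

Total N = 41+11+33+17+21+27+14 = 164, so the proportions are 0.25, 0.0671, 0.2012, 0.1037, 0.128, 0.1646, 0.0854 (working shown to 4 dp, full precision carried).
D = 0.25² + 0.0671² + 0.2012² + 0.1037² + 0.128² + 0.1646² + 0.0854² = 0.0625 + 0.0045 + 0.0405 + 0.0107 + 0.0164 + 0.0271 + 0.0073 = 0.1690.
So 1 − D = 0.8310, i.e. 0.83 to 2 decimal places.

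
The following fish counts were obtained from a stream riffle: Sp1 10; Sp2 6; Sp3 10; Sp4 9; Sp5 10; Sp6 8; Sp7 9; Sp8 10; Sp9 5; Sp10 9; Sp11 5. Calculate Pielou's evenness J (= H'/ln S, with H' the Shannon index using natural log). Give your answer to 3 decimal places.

0.988

Total N = 10+6+10+9+10+8+9+10+5+9+5 = 91, so the proportions are 0.10989, 0.06593, 0.10989, 0.0989, 0.10989, 0.08791, 0.0989, 0.10989, 0.05495, 0.0989, 0.05495 (working shown to 5 dp, full precision carried).
H' = −Σ pᵢ ln pᵢ = −((-0.24267) + (-0.17928) + (-0.24267) + (-0.22882) + (-0.24267) + (-0.21375) + (-0.22882) + (-0.24267) + (-0.15942) + (-0.22882) + (-0.15942)) = 2.36900.
With S = 11 species, ln S = 2.39790, so J = 2.36900/2.39790 = 0.98795, i.e. 0.988 to 3 decimal places.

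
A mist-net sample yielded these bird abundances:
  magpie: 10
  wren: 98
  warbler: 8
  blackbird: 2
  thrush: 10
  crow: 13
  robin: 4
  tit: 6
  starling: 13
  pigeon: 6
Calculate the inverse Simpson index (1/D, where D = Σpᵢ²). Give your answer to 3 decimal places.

2.806

Total N = 10+98+8+2+10+13+4+6+13+6 = 170, so the proportions are 0.058824, 0.576471, 0.047059, 0.011765, 0.058824, 0.076471, 0.023529, 0.035294, 0.076471, 0.035294 (working shown to 6 dp, full precision carried).
D = 0.058824² + 0.576471² + 0.047059² + 0.011765² + 0.058824² + 0.076471² + 0.023529² + 0.035294² + 0.076471² + 0.035294² = 0.003460 + 0.332318 + 0.002215 + 0.000138 + 0.003460 + 0.005848 + 0.000554 + 0.001246 + 0.005848 + 0.001246 = 0.356332.
So 1/D = 2.80637, i.e. 2.806 to 3 decimal places.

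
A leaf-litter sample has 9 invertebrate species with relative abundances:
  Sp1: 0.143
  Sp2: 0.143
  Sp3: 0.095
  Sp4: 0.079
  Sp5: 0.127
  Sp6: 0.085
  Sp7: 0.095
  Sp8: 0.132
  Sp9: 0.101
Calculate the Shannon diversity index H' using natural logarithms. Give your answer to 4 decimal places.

Each pᵢ ln pᵢ term (working shown to 6 dp, full precision carried): 0.143×(-1.944911)=-0.278122, 0.143×(-1.944911)=-0.278122, 0.095×(-2.353878)=-0.223618, 0.079×(-2.538307)=-0.200526, 0.127×(-2.063568)=-0.262073, 0.085×(-2.465104)=-0.209534, 0.095×(-2.353878)=-0.223618, 0.132×(-2.024953)=-0.267294, 0.101×(-2.292635)=-0.231556.
Sum = -2.174465, so H' = 2.1745.

2.1745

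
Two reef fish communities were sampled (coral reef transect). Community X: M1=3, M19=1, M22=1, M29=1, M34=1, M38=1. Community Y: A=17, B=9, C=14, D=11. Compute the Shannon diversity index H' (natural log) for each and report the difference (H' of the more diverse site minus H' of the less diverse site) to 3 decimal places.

0.309

Community X: N=8, proportions 0.375, 0.125, 0.125, 0.125, 0.125, 0.125, giving H' = 1.66746193 (working shown to 8 dp, full precision carried).
Community Y: N=51, proportions 0.33333333, 0.17647059, 0.2745098, 0.21568627, giving H' = 1.35803546.
Difference = |1.66746193 − 1.35803546| = 0.30942647, i.e. 0.309 to 3 decimal places.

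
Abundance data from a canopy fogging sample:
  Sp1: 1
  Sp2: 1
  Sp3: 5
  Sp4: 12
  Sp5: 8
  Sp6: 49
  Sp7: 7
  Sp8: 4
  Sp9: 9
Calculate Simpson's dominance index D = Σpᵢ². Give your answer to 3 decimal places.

Total N = 1+1+5+12+8+49+7+4+9 = 96, so the proportions are 0.01042, 0.01042, 0.05208, 0.125, 0.08333, 0.51042, 0.07292, 0.04167, 0.09375 (working shown to 5 dp, full precision carried).
D = 0.01042² + 0.01042² + 0.05208² + 0.125² + 0.08333² + 0.51042² + 0.07292² + 0.04167² + 0.09375² = 0.00011 + 0.00011 + 0.00271 + 0.01562 + 0.00694 + 0.26053 + 0.00532 + 0.00174 + 0.00879 = 0.30187.
To 3 decimal places, D = 0.302.

0.302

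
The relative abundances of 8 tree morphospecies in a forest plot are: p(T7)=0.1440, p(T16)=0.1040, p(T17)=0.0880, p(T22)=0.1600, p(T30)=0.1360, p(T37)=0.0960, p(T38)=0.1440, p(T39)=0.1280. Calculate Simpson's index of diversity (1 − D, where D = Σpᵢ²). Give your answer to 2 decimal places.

0.87

D = 0.144² + 0.104² + 0.088² + 0.16² + 0.136² + 0.096² + 0.144² + 0.128² = 0.0207 + 0.0108 + 0.0077 + 0.0256 + 0.0185 + 0.0092 + 0.0207 + 0.0164 = 0.1297 (working shown to 4 dp, full precision carried).
So 1 − D = 0.8703, i.e. 0.87 to 2 decimal places.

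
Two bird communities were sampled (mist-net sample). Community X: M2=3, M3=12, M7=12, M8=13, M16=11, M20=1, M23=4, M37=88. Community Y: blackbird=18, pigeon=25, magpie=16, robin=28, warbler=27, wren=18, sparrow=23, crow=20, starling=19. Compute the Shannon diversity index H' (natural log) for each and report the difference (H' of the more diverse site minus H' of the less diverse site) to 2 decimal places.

0.84

Community X: N=144, proportions 0.02083, 0.08333, 0.08333, 0.09028, 0.07639, 0.00694, 0.02778, 0.61111, giving H' = 1.34339 (working shown to 5 dp, full precision carried).
Community Y: N=194, proportions 0.09278, 0.12887, 0.08247, 0.14433, 0.13918, 0.09278, 0.11856, 0.10309, 0.09794, giving H' = 2.17945.
Difference = |1.34339 − 2.17945| = 0.83606, i.e. 0.84 to 2 decimal places.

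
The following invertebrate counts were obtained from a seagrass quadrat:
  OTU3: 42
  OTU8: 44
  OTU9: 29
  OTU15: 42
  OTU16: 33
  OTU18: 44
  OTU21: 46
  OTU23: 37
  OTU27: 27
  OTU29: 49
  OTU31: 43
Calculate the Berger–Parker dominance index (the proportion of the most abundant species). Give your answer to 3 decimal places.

Total N = 42+44+29+42+33+44+46+37+27+49+43 = 436, so the proportions are 0.09633, 0.10092, 0.06651, 0.09633, 0.07569, 0.10092, 0.1055, 0.08486, 0.06193, 0.11239, 0.09862 (working shown to 5 dp, full precision carried).
The largest proportion is 0.11239, i.e. d = 0.112 to 3 decimal places.

0.112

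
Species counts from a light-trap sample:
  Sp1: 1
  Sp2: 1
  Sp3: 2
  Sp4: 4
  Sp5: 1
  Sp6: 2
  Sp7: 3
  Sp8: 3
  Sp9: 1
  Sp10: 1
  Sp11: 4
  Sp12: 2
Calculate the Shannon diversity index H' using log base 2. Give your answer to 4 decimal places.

3.3835

Total N = 1+1+2+4+1+2+3+3+1+1+4+2 = 25, so the proportions are 0.04, 0.04, 0.08, 0.16, 0.04, 0.08, 0.12, 0.12, 0.04, 0.04, 0.16, 0.08 (working shown to 6 dp, full precision carried).
Each pᵢ log₂ pᵢ term: 0.04×(-4.643856)=-0.185754, 0.04×(-4.643856)=-0.185754, 0.08×(-3.643856)=-0.291508, 0.16×(-2.643856)=-0.423017, 0.04×(-4.643856)=-0.185754, 0.08×(-3.643856)=-0.291508, 0.12×(-3.058894)=-0.367067, 0.12×(-3.058894)=-0.367067, 0.04×(-4.643856)=-0.185754, 0.04×(-4.643856)=-0.185754, 0.16×(-2.643856)=-0.423017, 0.08×(-3.643856)=-0.291508.
Sum = -3.383465, so H' = 3.3835.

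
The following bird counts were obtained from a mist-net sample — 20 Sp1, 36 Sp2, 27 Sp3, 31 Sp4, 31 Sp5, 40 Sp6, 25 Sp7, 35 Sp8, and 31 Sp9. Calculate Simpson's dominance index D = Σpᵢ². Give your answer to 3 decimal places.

0.115

Total N = 20+36+27+31+31+40+25+35+31 = 276, so the proportions are 0.07246, 0.13043, 0.09783, 0.11232, 0.11232, 0.14493, 0.09058, 0.12681, 0.11232 (working shown to 5 dp, full precision carried).
D = 0.07246² + 0.13043² + 0.09783² + 0.11232² + 0.11232² + 0.14493² + 0.09058² + 0.12681² + 0.11232² = 0.00525 + 0.01701 + 0.00957 + 0.01262 + 0.01262 + 0.02100 + 0.00820 + 0.01608 + 0.01262 = 0.11497.
To 3 decimal places, D = 0.115.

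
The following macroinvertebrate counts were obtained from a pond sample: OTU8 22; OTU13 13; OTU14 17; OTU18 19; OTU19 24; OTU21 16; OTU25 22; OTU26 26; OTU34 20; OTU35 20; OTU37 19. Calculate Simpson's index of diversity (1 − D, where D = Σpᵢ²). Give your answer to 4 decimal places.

0.9062

Total N = 22+13+17+19+24+16+22+26+20+20+19 = 218, so the proportions are 0.100917, 0.059633, 0.077982, 0.087156, 0.110092, 0.073394, 0.100917, 0.119266, 0.091743, 0.091743, 0.087156 (working shown to 6 dp, full precision carried).
D = 0.100917² + 0.059633² + 0.077982² + 0.087156² + 0.110092² + 0.073394² + 0.100917² + 0.119266² + 0.091743² + 0.091743² + 0.087156² = 0.010184 + 0.003556 + 0.006081 + 0.007596 + 0.012120 + 0.005387 + 0.010184 + 0.014224 + 0.008417 + 0.008417 + 0.007596 = 0.093763.
So 1 − D = 0.906237, i.e. 0.9062 to 4 decimal places.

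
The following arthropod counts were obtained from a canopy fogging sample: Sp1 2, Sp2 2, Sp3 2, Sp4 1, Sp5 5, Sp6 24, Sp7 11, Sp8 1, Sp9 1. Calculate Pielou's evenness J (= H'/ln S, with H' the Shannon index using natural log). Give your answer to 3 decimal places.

0.704

Total N = 2+2+2+1+5+24+11+1+1 = 49, so the proportions are 0.04082, 0.04082, 0.04082, 0.02041, 0.10204, 0.4898, 0.22449, 0.02041, 0.02041 (working shown to 5 dp, full precision carried).
H' = −Σ pᵢ ln pᵢ = −((-0.13056) + (-0.13056) + (-0.13056) + (-0.07942) + (-0.23290) + (-0.34960) + (-0.33537) + (-0.07942) + (-0.07942)) = 1.54782.
With S = 9 species, ln S = 2.19722, so J = 1.54782/2.19722 = 0.70444, i.e. 0.704 to 3 decimal places.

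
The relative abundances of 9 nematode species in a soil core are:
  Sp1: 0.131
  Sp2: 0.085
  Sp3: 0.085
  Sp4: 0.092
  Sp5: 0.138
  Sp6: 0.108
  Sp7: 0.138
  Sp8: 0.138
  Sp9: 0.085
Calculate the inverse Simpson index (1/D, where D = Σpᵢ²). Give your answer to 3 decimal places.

8.614

D = 0.131² + 0.085² + 0.085² + 0.092² + 0.138² + 0.108² + 0.138² + 0.138² + 0.085² = 0.0171610 + 0.0072250 + 0.0072250 + 0.0084640 + 0.0190440 + 0.0116640 + 0.0190440 + 0.0190440 + 0.0072250 = 0.1160960 (working shown to 7 dp, full precision carried).
So 1/D = 8.61356, i.e. 8.614 to 3 decimal places.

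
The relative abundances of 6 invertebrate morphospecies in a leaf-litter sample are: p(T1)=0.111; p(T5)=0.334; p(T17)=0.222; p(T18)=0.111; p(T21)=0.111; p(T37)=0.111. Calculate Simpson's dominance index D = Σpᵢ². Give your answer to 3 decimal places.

D = 0.111² + 0.334² + 0.222² + 0.111² + 0.111² + 0.111² = 0.01232 + 0.11156 + 0.04928 + 0.01232 + 0.01232 + 0.01232 = 0.21012 (working shown to 5 dp, full precision carried).
To 3 decimal places, D = 0.210.

0.210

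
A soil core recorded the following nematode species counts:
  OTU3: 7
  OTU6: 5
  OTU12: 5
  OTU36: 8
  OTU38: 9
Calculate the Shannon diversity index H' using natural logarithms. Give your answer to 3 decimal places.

Total N = 7+5+5+8+9 = 34, so the proportions are 0.20588, 0.14706, 0.14706, 0.23529, 0.26471 (working shown to 5 dp, full precision carried).
Each pᵢ ln pᵢ term: 0.20588×(-1.58045)=-0.32539, 0.14706×(-1.91692)=-0.28190, 0.14706×(-1.91692)=-0.28190, 0.23529×(-1.44692)=-0.34045, 0.26471×(-1.32914)=-0.35183.
Sum = -1.58147, so H' = 1.581.

1.581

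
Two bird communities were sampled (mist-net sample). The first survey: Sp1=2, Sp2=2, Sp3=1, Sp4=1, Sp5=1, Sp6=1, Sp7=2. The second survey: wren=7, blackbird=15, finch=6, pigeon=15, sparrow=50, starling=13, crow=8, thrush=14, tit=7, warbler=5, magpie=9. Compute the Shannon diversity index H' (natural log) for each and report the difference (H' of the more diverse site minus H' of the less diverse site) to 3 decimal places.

0.234

The first survey: N=10, proportions 0.2, 0.2, 0.1, 0.1, 0.1, 0.1, 0.2, giving H' = 1.88670 (working shown to 5 dp, full precision carried).
The second survey: N=149, proportions 0.04698, 0.10067, 0.04027, 0.10067, 0.33557, 0.08725, 0.05369, 0.09396, 0.04698, 0.03356, 0.0604, giving H' = 2.12083.
Difference = |1.88670 − 2.12083| = 0.23413, i.e. 0.234 to 3 decimal places.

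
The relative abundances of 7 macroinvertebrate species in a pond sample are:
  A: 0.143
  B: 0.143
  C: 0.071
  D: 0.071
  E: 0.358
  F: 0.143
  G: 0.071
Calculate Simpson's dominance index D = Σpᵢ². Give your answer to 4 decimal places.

0.2046

D = 0.143² + 0.143² + 0.071² + 0.071² + 0.358² + 0.143² + 0.071² = 0.020449 + 0.020449 + 0.005041 + 0.005041 + 0.128164 + 0.020449 + 0.005041 = 0.204634 (working shown to 6 dp, full precision carried).
To 4 decimal places, D = 0.2046.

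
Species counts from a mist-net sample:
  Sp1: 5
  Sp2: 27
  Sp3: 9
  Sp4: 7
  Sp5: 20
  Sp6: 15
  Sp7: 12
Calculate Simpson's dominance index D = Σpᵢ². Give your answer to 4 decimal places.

0.1832

Total N = 5+27+9+7+20+15+12 = 95, so the proportions are 0.052632, 0.284211, 0.094737, 0.073684, 0.210526, 0.157895, 0.126316 (working shown to 6 dp, full precision carried).
D = 0.052632² + 0.284211² + 0.094737² + 0.073684² + 0.210526² + 0.157895² + 0.126316² = 0.002770 + 0.080776 + 0.008975 + 0.005429 + 0.044321 + 0.024931 + 0.015956 = 0.183158.
To 4 decimal places, D = 0.1832.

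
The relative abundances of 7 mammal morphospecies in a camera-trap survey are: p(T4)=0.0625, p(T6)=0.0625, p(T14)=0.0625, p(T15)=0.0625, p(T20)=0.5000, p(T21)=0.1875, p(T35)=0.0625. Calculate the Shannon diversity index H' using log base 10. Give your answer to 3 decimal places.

0.663

Each pᵢ log₁₀ pᵢ term (working shown to 5 dp, full precision carried): 0.0625×(-1.20412)=-0.07526, 0.0625×(-1.20412)=-0.07526, 0.0625×(-1.20412)=-0.07526, 0.0625×(-1.20412)=-0.07526, 0.5×(-0.30103)=-0.15051, 0.1875×(-0.72700)=-0.13631, 0.0625×(-1.20412)=-0.07526.
Sum = -0.66311, so H' = 0.663.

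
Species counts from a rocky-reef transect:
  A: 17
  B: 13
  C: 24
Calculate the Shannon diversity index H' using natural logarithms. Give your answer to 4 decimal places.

1.0671

Total N = 17+13+24 = 54, so the proportions are 0.314815, 0.240741, 0.444444 (working shown to 6 dp, full precision carried).
Each pᵢ ln pᵢ term: 0.314815×(-1.155771)=-0.363854, 0.240741×(-1.424035)=-0.342823, 0.444444×(-0.810930)=-0.360413.
Sum = -1.067090, so H' = 1.0671.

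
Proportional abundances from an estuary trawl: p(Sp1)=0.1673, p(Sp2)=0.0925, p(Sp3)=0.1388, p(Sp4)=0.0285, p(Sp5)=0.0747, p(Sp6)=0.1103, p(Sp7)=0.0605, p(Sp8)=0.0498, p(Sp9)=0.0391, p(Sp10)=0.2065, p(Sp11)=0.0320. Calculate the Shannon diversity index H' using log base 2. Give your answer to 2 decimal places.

3.19

Each pᵢ log₂ pᵢ term (working shown to 4 dp, full precision carried): 0.1673×(-2.5795)=-0.4315, 0.0925×(-3.4344)=-0.3177, 0.1388×(-2.8489)=-0.3954, 0.0285×(-5.1329)=-0.1463, 0.0747×(-3.7427)=-0.2796, 0.1103×(-3.1805)=-0.3508, 0.0605×(-4.0469)=-0.2448, 0.0498×(-4.3277)=-0.2155, 0.0391×(-4.6767)=-0.1829, 0.2065×(-2.2758)=-0.4699, 0.032×(-4.9658)=-0.1589.
Sum = -3.1934, so H' = 3.19.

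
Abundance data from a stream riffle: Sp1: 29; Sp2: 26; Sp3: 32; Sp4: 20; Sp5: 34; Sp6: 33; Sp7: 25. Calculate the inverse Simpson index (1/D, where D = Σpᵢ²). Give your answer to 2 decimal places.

Total N = 29+26+32+20+34+33+25 = 199, so the proportions are 0.145729, 0.130653, 0.160804, 0.100503, 0.170854, 0.165829, 0.125628 (working shown to 6 dp, full precision carried).
D = 0.145729² + 0.130653² + 0.160804² + 0.100503² + 0.170854² + 0.165829² + 0.125628² = 0.021237 + 0.017070 + 0.025858 + 0.010101 + 0.029191 + 0.027499 + 0.015782 = 0.146739.
So 1/D = 6.8148, i.e. 6.81 to 2 decimal places.

6.81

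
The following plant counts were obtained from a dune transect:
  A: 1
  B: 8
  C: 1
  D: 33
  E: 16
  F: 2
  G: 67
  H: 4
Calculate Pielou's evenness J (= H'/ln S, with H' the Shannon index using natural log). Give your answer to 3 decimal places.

Total N = 1+8+1+33+16+2+67+4 = 132, so the proportions are 0.00758, 0.06061, 0.00758, 0.25, 0.12121, 0.01515, 0.50758, 0.0303 (working shown to 5 dp, full precision carried).
H' = −Σ pᵢ ln pᵢ = −((-0.03699) + (-0.16990) + (-0.03699) + (-0.34657) + (-0.25578) + (-0.06348) + (-0.34419) + (-0.10595)) = 1.35987.
With S = 8 species, ln S = 2.07944, so J = 1.35987/2.07944 = 0.65396, i.e. 0.654 to 3 decimal places.

0.654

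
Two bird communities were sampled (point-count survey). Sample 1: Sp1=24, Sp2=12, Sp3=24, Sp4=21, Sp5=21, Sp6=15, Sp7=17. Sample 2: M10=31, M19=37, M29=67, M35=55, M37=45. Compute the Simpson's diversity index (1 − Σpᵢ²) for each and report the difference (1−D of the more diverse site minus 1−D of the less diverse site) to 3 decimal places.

0.065

Sample 1: N=134, proportions 0.1791, 0.08955, 0.1791, 0.15672, 0.15672, 0.11194, 0.12687, giving 1−D = 0.85008 (working shown to 5 dp, full precision carried).
Sample 2: N=235, proportions 0.13191, 0.15745, 0.28511, 0.23404, 0.19149, giving 1−D = 0.78508.
Difference = |0.85008 − 0.78508| = 0.06500, i.e. 0.065 to 3 decimal places.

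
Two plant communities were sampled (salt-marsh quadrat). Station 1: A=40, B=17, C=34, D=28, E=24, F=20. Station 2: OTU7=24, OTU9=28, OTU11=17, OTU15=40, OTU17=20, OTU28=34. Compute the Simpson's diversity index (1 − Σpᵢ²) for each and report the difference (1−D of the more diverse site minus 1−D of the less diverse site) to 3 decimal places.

Station 1: N=163, proportions 0.2454, 0.10429, 0.20859, 0.17178, 0.14724, 0.1227, giving 1−D = 0.81915 (working shown to 5 dp, full precision carried).
Station 2: N=163, proportions 0.14724, 0.17178, 0.10429, 0.2454, 0.1227, 0.20859, giving 1−D = 0.81915.
Difference = |0.81915 − 0.81915| = 0.00000, i.e. 0.000 to 3 decimal places.

0.000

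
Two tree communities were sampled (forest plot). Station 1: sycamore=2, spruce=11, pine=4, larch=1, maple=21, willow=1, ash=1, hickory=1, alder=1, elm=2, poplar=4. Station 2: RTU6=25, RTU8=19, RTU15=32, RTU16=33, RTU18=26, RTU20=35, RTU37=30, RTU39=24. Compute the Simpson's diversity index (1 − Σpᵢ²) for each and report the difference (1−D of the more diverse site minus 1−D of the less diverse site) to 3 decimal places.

0.124

Station 1: N=49, proportions 0.0408163, 0.2244898, 0.0816327, 0.0204082, 0.4285714, 0.0204082, 0.0204082, 0.0204082, 0.0204082, 0.0408163, 0.0816327, giving 1−D = 0.7471887 (working shown to 7 dp, full precision carried).
Station 2: N=224, proportions 0.1116071, 0.0848214, 0.1428571, 0.1473214, 0.1160714, 0.15625, 0.1339286, 0.1071429, giving 1−D = 0.8709343.
Difference = |0.7471887 − 0.8709343| = 0.1237456, i.e. 0.124 to 3 decimal places.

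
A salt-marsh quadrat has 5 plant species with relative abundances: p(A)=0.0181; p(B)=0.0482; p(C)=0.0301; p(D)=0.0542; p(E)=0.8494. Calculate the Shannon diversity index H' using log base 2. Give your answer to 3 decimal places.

Each pᵢ log₂ pᵢ term (working shown to 5 dp, full precision carried): 0.0181×(-5.78787)=-0.10476, 0.0482×(-4.37482)=-0.21087, 0.0301×(-5.05409)=-0.15213, 0.0542×(-4.20556)=-0.22794, 0.8494×(-0.23548)=-0.20002.
Sum = -0.89572, so H' = 0.896.

0.896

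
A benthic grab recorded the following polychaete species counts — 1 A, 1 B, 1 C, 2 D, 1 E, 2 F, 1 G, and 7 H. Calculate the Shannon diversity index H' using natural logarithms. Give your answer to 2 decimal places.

Total N = 1+1+1+2+1+2+1+7 = 16, so the proportions are 0.0625, 0.0625, 0.0625, 0.125, 0.0625, 0.125, 0.0625, 0.4375 (working shown to 4 dp, full precision carried).
Each pᵢ ln pᵢ term: 0.0625×(-2.7726)=-0.1733, 0.0625×(-2.7726)=-0.1733, 0.0625×(-2.7726)=-0.1733, 0.125×(-2.0794)=-0.2599, 0.0625×(-2.7726)=-0.1733, 0.125×(-2.0794)=-0.2599, 0.0625×(-2.7726)=-0.1733, 0.4375×(-0.8267)=-0.3617.
Sum = -1.7480, so H' = 1.75.

1.75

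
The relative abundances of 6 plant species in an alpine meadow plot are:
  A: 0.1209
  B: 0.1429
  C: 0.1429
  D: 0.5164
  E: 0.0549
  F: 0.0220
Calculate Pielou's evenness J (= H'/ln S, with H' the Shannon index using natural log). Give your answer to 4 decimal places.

H' = −Σ pᵢ ln pᵢ = −((-0.255436) + (-0.278028) + (-0.278028) + (-0.341275) + (-0.159333) + (-0.083968)) = 1.396068 (working shown to 6 dp, full precision carried).
With S = 6 species, ln S = 1.791759, so J = 1.396068/1.791759 = 0.779160, i.e. 0.7792 to 4 decimal places.

0.7792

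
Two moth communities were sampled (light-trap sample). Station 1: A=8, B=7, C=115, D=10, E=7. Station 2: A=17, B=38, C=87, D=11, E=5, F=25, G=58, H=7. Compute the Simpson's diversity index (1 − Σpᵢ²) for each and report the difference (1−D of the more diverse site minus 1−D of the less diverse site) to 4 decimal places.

Station 1: N=147, proportions 0.054422, 0.047619, 0.782313, 0.068027, 0.047619, giving 1−D = 0.375862 (working shown to 6 dp, full precision carried).
Station 2: N=248, proportions 0.068548, 0.153226, 0.350806, 0.044355, 0.020161, 0.100806, 0.233871, 0.028226, giving 1−D = 0.780730.
Difference = |0.375862 − 0.780730| = 0.404868, i.e. 0.4049 to 4 decimal places.

0.4049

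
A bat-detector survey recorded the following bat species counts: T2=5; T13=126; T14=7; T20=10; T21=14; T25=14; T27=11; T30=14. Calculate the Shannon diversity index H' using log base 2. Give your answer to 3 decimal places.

Total N = 5+126+7+10+14+14+11+14 = 201, so the proportions are 0.02488, 0.62687, 0.03483, 0.04975, 0.06965, 0.06965, 0.05473, 0.06965 (working shown to 5 dp, full precision carried).
Each pᵢ log₂ pᵢ term: 0.02488×(-5.32912)=-0.13257, 0.62687×(-0.67377)=-0.42236, 0.03483×(-4.84370)=-0.16869, 0.04975×(-4.32912)=-0.21538, 0.06965×(-3.84370)=-0.26772, 0.06965×(-3.84370)=-0.26772, 0.05473×(-4.19162)=-0.22939, 0.06965×(-3.84370)=-0.26772.
Sum = -1.97155, so H' = 1.972.

1.972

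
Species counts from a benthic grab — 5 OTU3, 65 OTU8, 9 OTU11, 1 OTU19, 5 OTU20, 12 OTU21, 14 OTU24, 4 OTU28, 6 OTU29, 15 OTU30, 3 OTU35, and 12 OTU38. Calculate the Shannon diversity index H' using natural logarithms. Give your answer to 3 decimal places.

1.944

Total N = 5+65+9+1+5+12+14+4+6+15+3+12 = 151, so the proportions are 0.03311, 0.43046, 0.0596, 0.00662, 0.03311, 0.07947, 0.09272, 0.02649, 0.03974, 0.09934, 0.01987, 0.07947 (working shown to 5 dp, full precision carried).
Each pᵢ ln pᵢ term: 0.03311×(-3.40784)=-0.11284, 0.43046×(-0.84289)=-0.36283, 0.0596×(-2.82006)=-0.16808, 0.00662×(-5.01728)=-0.03323, 0.03311×(-3.40784)=-0.11284, 0.07947×(-2.53237)=-0.20125, 0.09272×(-2.37822)=-0.22050, 0.02649×(-3.63099)=-0.09619, 0.03974×(-3.22552)=-0.12817, 0.09934×(-2.30923)=-0.22939, 0.01987×(-3.91867)=-0.07785, 0.07947×(-2.53237)=-0.20125.
Sum = -1.94442, so H' = 1.944.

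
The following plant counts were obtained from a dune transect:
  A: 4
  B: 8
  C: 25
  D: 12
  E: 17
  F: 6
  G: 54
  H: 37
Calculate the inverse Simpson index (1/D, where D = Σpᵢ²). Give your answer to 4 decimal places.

4.8670

Total N = 4+8+25+12+17+6+54+37 = 163, so the proportions are 0.02453988, 0.04907975, 0.15337423, 0.07361963, 0.10429448, 0.03680982, 0.33128834, 0.22699387 (working shown to 8 dp, full precision carried).
D = 0.02453988² + 0.04907975² + 0.15337423² + 0.07361963² + 0.10429448² + 0.03680982² + 0.33128834² + 0.22699387² = 0.00060221 + 0.00240882 + 0.02352366 + 0.00541985 + 0.01087734 + 0.00135496 + 0.10975197 + 0.05152621 = 0.20546502.
So 1/D = 4.867009, i.e. 4.8670 to 4 decimal places.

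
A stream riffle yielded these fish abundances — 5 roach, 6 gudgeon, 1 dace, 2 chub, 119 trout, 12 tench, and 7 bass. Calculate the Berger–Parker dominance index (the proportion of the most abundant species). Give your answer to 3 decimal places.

0.783

Total N = 5+6+1+2+119+12+7 = 152, so the proportions are 0.03289, 0.03947, 0.00658, 0.01316, 0.78289, 0.07895, 0.04605 (working shown to 5 dp, full precision carried).
The largest proportion is 0.78289, i.e. d = 0.783 to 3 decimal places.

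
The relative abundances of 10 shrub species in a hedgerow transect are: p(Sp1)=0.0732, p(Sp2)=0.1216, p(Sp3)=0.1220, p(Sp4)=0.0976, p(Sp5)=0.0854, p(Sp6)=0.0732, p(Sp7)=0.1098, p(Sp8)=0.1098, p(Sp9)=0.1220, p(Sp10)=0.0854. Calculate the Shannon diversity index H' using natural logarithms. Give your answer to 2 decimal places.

Each pᵢ ln pᵢ term (working shown to 4 dp, full precision carried): 0.0732×(-2.6146)=-0.1914, 0.1216×(-2.1070)=-0.2562, 0.122×(-2.1037)=-0.2567, 0.0976×(-2.3269)=-0.2271, 0.0854×(-2.4604)=-0.2101, 0.0732×(-2.6146)=-0.1914, 0.1098×(-2.2091)=-0.2426, 0.1098×(-2.2091)=-0.2426, 0.122×(-2.1037)=-0.2567, 0.0854×(-2.4604)=-0.2101.
Sum = -2.2848, so H' = 2.28.

2.28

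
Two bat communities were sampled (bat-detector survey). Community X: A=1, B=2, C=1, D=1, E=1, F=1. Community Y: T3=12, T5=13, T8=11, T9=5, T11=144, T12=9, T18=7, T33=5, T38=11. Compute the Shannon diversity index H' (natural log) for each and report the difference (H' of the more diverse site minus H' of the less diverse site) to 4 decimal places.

0.4282

Community X: N=7, proportions 0.142857, 0.285714, 0.142857, 0.142857, 0.142857, 0.142857, giving H' = 1.747868 (working shown to 6 dp, full precision carried).
Community Y: N=217, proportions 0.0553, 0.059908, 0.050691, 0.023041, 0.663594, 0.041475, 0.032258, 0.023041, 0.050691, giving H' = 1.319709.
Difference = |1.747868 − 1.319709| = 0.428159, i.e. 0.4282 to 4 decimal places.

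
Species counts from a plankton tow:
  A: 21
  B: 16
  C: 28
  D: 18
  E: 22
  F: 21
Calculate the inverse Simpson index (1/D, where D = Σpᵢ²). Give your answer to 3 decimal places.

Total N = 21+16+28+18+22+21 = 126, so the proportions are 0.1666667, 0.1269841, 0.2222222, 0.1428571, 0.1746032, 0.1666667 (working shown to 7 dp, full precision carried).
D = 0.1666667² + 0.1269841² + 0.2222222² + 0.1428571² + 0.1746032² + 0.1666667² = 0.0277778 + 0.0161250 + 0.0493827 + 0.0204082 + 0.0304863 + 0.0277778 = 0.1719577.
So 1/D = 5.81538, i.e. 5.815 to 3 decimal places.

5.815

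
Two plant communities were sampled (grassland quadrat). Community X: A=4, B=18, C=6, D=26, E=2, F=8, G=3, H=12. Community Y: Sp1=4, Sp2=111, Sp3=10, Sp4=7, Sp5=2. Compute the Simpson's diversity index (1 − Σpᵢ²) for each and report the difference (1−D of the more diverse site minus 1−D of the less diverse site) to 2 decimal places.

0.49

Community X: N=79, proportions 0.0506, 0.2278, 0.0759, 0.3291, 0.0253, 0.1013, 0.038, 0.1519, giving 1−D = 0.7960 (working shown to 4 dp, full precision carried).
Community Y: N=134, proportions 0.0299, 0.8284, 0.0746, 0.0522, 0.0149, giving 1−D = 0.3044.
Difference = |0.7960 − 0.3044| = 0.4916, i.e. 0.49 to 2 decimal places.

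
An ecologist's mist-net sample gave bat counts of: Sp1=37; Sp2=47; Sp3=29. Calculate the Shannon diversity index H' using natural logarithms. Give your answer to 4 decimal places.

1.0795

Total N = 37+47+29 = 113, so the proportions are 0.327434, 0.415929, 0.256637 (working shown to 6 dp, full precision carried).
Each pᵢ ln pᵢ term: 0.327434×(-1.116470)=-0.365570, 0.415929×(-0.877240)=-0.364870, 0.256637×(-1.360092)=-0.349050.
Sum = -1.079490, so H' = 1.0795.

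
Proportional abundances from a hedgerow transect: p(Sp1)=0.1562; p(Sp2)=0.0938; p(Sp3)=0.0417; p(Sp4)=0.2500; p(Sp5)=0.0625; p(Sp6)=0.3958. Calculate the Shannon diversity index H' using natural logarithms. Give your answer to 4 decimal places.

1.5312

Each pᵢ ln pᵢ term (working shown to 6 dp, full precision carried): 0.1562×(-1.856618)=-0.290004, 0.0938×(-2.366590)=-0.221986, 0.0417×(-3.177254)=-0.132491, 0.25×(-1.386294)=-0.346574, 0.0625×(-2.772589)=-0.173287, 0.3958×(-0.926846)=-0.366846.
Sum = -1.531188, so H' = 1.5312.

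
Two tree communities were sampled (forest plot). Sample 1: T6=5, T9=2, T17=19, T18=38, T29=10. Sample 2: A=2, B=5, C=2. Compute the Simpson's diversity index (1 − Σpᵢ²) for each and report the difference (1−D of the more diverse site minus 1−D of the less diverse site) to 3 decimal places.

Sample 1: N=74, proportions 0.06757, 0.02703, 0.25676, 0.51351, 0.13514, giving 1−D = 0.64682 (working shown to 5 dp, full precision carried).
Sample 2: N=9, proportions 0.22222, 0.55556, 0.22222, giving 1−D = 0.59259.
Difference = |0.64682 − 0.59259| = 0.05423, i.e. 0.054 to 3 decimal places.

0.054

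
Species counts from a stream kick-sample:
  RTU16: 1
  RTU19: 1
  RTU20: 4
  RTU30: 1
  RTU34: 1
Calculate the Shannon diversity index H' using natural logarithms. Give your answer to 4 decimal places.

1.3863

Total N = 1+1+4+1+1 = 8, so the proportions are 0.125, 0.125, 0.5, 0.125, 0.125 (working shown to 6 dp, full precision carried).
Each pᵢ ln pᵢ term: 0.125×(-2.079442)=-0.259930, 0.125×(-2.079442)=-0.259930, 0.5×(-0.693147)=-0.346574, 0.125×(-2.079442)=-0.259930, 0.125×(-2.079442)=-0.259930.
Sum = -1.386294, so H' = 1.3863.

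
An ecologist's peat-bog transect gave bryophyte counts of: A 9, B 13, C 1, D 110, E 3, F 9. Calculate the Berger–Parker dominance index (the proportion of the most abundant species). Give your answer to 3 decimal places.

0.759

Total N = 9+13+1+110+3+9 = 145, so the proportions are 0.06207, 0.08966, 0.0069, 0.75862, 0.02069, 0.06207 (working shown to 5 dp, full precision carried).
The largest proportion is 0.75862, i.e. d = 0.759 to 3 decimal places.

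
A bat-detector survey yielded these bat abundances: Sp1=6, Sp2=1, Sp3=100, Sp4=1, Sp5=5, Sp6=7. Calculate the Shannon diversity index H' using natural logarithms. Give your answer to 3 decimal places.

Total N = 6+1+100+1+5+7 = 120, so the proportions are 0.05, 0.00833, 0.83333, 0.00833, 0.04167, 0.05833 (working shown to 5 dp, full precision carried).
Each pᵢ ln pᵢ term: 0.05×(-2.99573)=-0.14979, 0.00833×(-4.78749)=-0.03990, 0.83333×(-0.18232)=-0.15193, 0.00833×(-4.78749)=-0.03990, 0.04167×(-3.17805)=-0.13242, 0.05833×(-2.84158)=-0.16576.
Sum = -0.67969, so H' = 0.680.

0.680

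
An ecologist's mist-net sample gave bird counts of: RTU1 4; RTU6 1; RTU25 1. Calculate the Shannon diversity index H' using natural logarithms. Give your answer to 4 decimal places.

0.8676

Total N = 4+1+1 = 6, so the proportions are 0.666667, 0.166667, 0.166667 (working shown to 6 dp, full precision carried).
Each pᵢ ln pᵢ term: 0.666667×(-0.405465)=-0.270310, 0.166667×(-1.791759)=-0.298627, 0.166667×(-1.791759)=-0.298627.
Sum = -0.867563, so H' = 0.8676.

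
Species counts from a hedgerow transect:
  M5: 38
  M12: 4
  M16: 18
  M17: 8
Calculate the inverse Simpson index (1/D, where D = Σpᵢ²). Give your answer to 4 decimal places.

2.5022

Total N = 38+4+18+8 = 68, so the proportions are 0.5588235, 0.0588235, 0.2647059, 0.1176471 (working shown to 7 dp, full precision carried).
D = 0.5588235² + 0.0588235² + 0.2647059² + 0.1176471² = 0.3122837 + 0.0034602 + 0.0700692 + 0.0138408 = 0.3996540.
So 1/D = 2.502165, i.e. 2.5022 to 4 decimal places.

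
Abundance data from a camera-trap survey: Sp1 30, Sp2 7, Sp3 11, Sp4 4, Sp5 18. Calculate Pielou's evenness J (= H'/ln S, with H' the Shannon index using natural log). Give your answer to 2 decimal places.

0.87

Total N = 30+7+11+4+18 = 70, so the proportions are 0.4286, 0.1, 0.1571, 0.0571, 0.2571 (working shown to 4 dp, full precision carried).
H' = −Σ pᵢ ln pᵢ = −((-0.3631) + (-0.2303) + (-0.2908) + (-0.1636) + (-0.3492)) = 1.3970.
With S = 5 species, ln S = 1.6094, so J = 1.3970/1.6094 = 0.8680, i.e. 0.87 to 2 decimal places.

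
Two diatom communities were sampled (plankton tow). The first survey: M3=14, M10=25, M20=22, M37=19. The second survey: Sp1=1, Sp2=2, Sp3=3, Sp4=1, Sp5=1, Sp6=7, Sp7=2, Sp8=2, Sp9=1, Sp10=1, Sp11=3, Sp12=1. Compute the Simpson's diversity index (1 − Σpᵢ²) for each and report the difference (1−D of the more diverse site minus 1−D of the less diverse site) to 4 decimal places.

The first survey: N=80, proportions 0.175, 0.3125, 0.275, 0.2375, giving 1−D = 0.739688 (working shown to 6 dp, full precision carried).
The second survey: N=25, proportions 0.04, 0.08, 0.12, 0.04, 0.04, 0.28, 0.08, 0.08, 0.04, 0.04, 0.12, 0.04, giving 1−D = 0.864000.
Difference = |0.739688 − 0.864000| = 0.124312, i.e. 0.1243 to 4 decimal places.

0.1243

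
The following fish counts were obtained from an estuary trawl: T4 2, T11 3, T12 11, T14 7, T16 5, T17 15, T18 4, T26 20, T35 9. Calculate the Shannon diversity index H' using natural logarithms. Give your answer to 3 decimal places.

1.981

Total N = 2+3+11+7+5+15+4+20+9 = 76, so the proportions are 0.02632, 0.03947, 0.14474, 0.09211, 0.06579, 0.19737, 0.05263, 0.26316, 0.11842 (working shown to 5 dp, full precision carried).
Each pᵢ ln pᵢ term: 0.02632×(-3.63759)=-0.09573, 0.03947×(-3.23212)=-0.12758, 0.14474×(-1.93284)=-0.27975, 0.09211×(-2.38482)=-0.21965, 0.06579×(-2.72130)=-0.17903, 0.19737×(-1.62268)=-0.32027, 0.05263×(-2.94444)=-0.15497, 0.26316×(-1.33500)=-0.35132, 0.11842×(-2.13351)=-0.25265.
Sum = -1.98096, so H' = 1.981.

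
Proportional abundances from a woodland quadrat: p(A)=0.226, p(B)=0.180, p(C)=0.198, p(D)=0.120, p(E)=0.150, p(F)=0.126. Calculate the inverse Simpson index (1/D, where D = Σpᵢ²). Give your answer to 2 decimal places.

5.70

D = 0.226² + 0.18² + 0.198² + 0.12² + 0.15² + 0.126² = 0.051076 + 0.032400 + 0.039204 + 0.014400 + 0.022500 + 0.015876 = 0.175456 (working shown to 6 dp, full precision carried).
So 1/D = 5.6994, i.e. 5.70 to 2 decimal places.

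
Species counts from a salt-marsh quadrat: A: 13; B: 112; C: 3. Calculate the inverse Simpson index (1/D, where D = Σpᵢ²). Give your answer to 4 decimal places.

Total N = 13+112+3 = 128, so the proportions are 0.1015625, 0.875, 0.0234375 (working shown to 7 dp, full precision carried).
D = 0.1015625² + 0.875² + 0.0234375² = 0.0103149 + 0.7656250 + 0.0005493 = 0.7764893.
So 1/D = 1.287848, i.e. 1.2878 to 4 decimal places.

1.2878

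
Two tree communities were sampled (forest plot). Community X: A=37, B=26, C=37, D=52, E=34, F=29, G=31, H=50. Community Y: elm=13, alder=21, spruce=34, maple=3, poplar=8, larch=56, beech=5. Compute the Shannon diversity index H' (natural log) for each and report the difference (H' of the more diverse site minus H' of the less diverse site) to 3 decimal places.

0.471

Community X: N=296, proportions 0.125, 0.08784, 0.125, 0.17568, 0.11486, 0.09797, 0.10473, 0.16892, giving H' = 2.05189 (working shown to 5 dp, full precision carried).
Community Y: N=140, proportions 0.09286, 0.15, 0.24286, 0.02143, 0.05714, 0.4, 0.03571, giving H' = 1.58040.
Difference = |2.05189 − 1.58040| = 0.47149, i.e. 0.471 to 3 decimal places.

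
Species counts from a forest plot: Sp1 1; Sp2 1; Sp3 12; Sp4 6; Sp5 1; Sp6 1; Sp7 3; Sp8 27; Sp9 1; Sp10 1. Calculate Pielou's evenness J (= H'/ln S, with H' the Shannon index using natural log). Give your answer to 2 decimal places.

Total N = 1+1+12+6+1+1+3+27+1+1 = 54, so the proportions are 0.0185, 0.0185, 0.2222, 0.1111, 0.0185, 0.0185, 0.0556, 0.5, 0.0185, 0.0185 (working shown to 4 dp, full precision carried).
H' = −Σ pᵢ ln pᵢ = −((-0.0739) + (-0.0739) + (-0.3342) + (-0.2441) + (-0.0739) + (-0.0739) + (-0.1606) + (-0.3466) + (-0.0739) + (-0.0739)) = 1.5287.
With S = 10 species, ln S = 2.3026, so J = 1.5287/2.3026 = 0.6639, i.e. 0.66 to 2 decimal places.

0.66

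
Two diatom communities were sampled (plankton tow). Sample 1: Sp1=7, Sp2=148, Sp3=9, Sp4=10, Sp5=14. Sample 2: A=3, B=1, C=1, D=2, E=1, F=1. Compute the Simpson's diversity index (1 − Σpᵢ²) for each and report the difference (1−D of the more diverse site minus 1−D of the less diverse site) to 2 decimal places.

Sample 1: N=188, proportions 0.0372, 0.7872, 0.0479, 0.0532, 0.0745, giving 1−D = 0.3682 (working shown to 4 dp, full precision carried).
Sample 2: N=9, proportions 0.3333, 0.1111, 0.1111, 0.2222, 0.1111, 0.1111, giving 1−D = 0.7901.
Difference = |0.3682 − 0.7901| = 0.4219, i.e. 0.42 to 2 decimal places.

0.42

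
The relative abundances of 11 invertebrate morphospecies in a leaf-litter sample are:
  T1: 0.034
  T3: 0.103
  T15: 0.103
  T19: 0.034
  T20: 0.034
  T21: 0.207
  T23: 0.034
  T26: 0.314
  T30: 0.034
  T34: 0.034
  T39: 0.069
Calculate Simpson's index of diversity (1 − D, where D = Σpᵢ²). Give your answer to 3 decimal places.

0.826

D = 0.034² + 0.103² + 0.103² + 0.034² + 0.034² + 0.207² + 0.034² + 0.314² + 0.034² + 0.034² + 0.069² = 0.00116 + 0.01061 + 0.01061 + 0.00116 + 0.00116 + 0.04285 + 0.00116 + 0.09860 + 0.00116 + 0.00116 + 0.00476 = 0.17436 (working shown to 5 dp, full precision carried).
So 1 − D = 0.82564, i.e. 0.826 to 3 decimal places.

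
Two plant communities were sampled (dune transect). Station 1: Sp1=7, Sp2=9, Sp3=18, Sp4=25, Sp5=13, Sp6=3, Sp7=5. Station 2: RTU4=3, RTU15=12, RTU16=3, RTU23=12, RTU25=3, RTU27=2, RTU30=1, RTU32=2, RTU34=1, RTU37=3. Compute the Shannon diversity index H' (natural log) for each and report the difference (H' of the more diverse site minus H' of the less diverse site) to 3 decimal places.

0.188

Station 1: N=80, proportions 0.0875, 0.1125, 0.225, 0.3125, 0.1625, 0.0375, 0.0625, giving H' = 1.74975 (working shown to 5 dp, full precision carried).
Station 2: N=42, proportions 0.07143, 0.28571, 0.07143, 0.28571, 0.07143, 0.04762, 0.02381, 0.04762, 0.02381, 0.07143, giving H' = 1.93782.
Difference = |1.74975 − 1.93782| = 0.18807, i.e. 0.188 to 3 decimal places.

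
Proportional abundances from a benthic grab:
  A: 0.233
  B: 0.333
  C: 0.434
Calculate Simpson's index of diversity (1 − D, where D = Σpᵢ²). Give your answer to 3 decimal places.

0.646

D = 0.233² + 0.333² + 0.434² = 0.05429 + 0.11089 + 0.18836 = 0.35353 (working shown to 5 dp, full precision carried).
So 1 − D = 0.64647, i.e. 0.646 to 3 decimal places.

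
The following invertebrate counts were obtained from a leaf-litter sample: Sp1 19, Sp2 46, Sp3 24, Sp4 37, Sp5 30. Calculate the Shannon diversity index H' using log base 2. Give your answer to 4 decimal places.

Total N = 19+46+24+37+30 = 156, so the proportions are 0.121795, 0.294872, 0.153846, 0.237179, 0.192308 (working shown to 6 dp, full precision carried).
Each pᵢ log₂ pᵢ term: 0.121795×(-3.037475)=-0.369949, 0.294872×(-1.761840)=-0.519517, 0.153846×(-2.700440)=-0.415452, 0.237179×(-2.075949)=-0.492372, 0.192308×(-2.378512)=-0.457406.
Sum = -2.254697, so H' = 2.2547.

2.2547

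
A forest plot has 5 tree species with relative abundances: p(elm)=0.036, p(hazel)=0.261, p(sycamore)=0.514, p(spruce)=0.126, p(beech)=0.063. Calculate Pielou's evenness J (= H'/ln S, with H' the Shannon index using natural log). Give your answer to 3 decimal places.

0.775

H' = −Σ pᵢ ln pᵢ = −((-0.11967) + (-0.35058) + (-0.34208) + (-0.26101) + (-0.17417)) = 1.24752 (working shown to 5 dp, full precision carried).
With S = 5 species, ln S = 1.60944, so J = 1.24752/1.60944 = 0.77513, i.e. 0.775 to 3 decimal places.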